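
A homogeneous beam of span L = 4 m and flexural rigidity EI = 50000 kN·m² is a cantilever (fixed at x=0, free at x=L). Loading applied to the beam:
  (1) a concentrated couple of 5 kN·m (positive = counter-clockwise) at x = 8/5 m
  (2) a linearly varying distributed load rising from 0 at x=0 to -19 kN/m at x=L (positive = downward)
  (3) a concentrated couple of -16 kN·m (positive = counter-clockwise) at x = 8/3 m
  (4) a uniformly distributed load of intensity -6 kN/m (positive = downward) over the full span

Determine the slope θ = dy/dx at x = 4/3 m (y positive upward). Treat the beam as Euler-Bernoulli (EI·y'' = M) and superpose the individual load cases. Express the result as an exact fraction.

θ(4/3) = 8039/3037500 rad

Load 1 — applied couple M₀=5 kN·m at a=8/5 m (b=L-a=12/5):
  θ_1 = M₀x/EI  [x≤a] = 5·(4/3)/50000 = 1/7500 rad
Load 2 — triangular load w₀=-19 kN/m (0→w₀ over full span):
  θ_2 = (w₀Lx²/4-w₀L²x/3-w₀x⁴/(24L))/EI = ((-19)·4·(4/3)²/4-(-19)·4²·(4/3)/3-(-19)·(4/3)⁴/(24·4))/50000 = 3097/1518750 rad
Load 3 — applied couple M₀=-16 kN·m at a=8/3 m (b=L-a=4/3):
  θ_3 = M₀x/EI  [x≤a] = (-16)·(4/3)/50000 = -4/9375 rad
Load 4 — uniform load w=-6 kN/m over full span:
  θ_4 = -wx(x²-3Lx+3L²)/(6EI) = -(-6)·(4/3)·((4/3)²-3·4·(4/3)+3·4²)/(6·50000) = 76/84375 rad
Superposition: θ = Σ θ_i = 8039/3037500 rad ≈ 0.002647 rad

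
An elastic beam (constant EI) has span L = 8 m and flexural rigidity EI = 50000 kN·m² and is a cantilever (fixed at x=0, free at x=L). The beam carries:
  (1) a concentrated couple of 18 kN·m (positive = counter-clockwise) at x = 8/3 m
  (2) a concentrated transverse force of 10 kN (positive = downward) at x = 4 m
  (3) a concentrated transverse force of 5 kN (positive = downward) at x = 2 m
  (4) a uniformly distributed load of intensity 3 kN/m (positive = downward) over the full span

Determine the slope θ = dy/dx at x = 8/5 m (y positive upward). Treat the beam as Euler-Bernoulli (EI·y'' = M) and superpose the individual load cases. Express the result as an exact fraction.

Load 1 — applied couple M₀=18 kN·m at a=8/3 m (b=L-a=16/3):
  θ_1 = M₀x/EI  [x≤a] = 18·(8/5)/50000 = 9/15625 rad
Load 2 — point force P=10 kN at a=4 m (b=L-a=4):
  θ_2 = -Px(2a-x)/(2EI)  [x≤a] = -10·(8/5)·(2·4-(8/5))/(2·50000) = -16/15625 rad
Load 3 — point force P=5 kN at a=2 m (b=L-a=6):
  θ_3 = -Px(2a-x)/(2EI)  [x≤a] = -5·(8/5)·(2·2-(8/5))/(2·50000) = -3/15625 rad
Load 4 — uniform load w=3 kN/m over full span:
  θ_4 = -wx(x²-3Lx+3L²)/(6EI) = -3·(8/5)·((8/5)²-3·8·(8/5)+3·8²)/(6·50000) = -976/390625 rad
Superposition: θ = Σ θ_i = -1226/390625 rad ≈ -0.003139 rad

θ(8/5) = -1226/390625 rad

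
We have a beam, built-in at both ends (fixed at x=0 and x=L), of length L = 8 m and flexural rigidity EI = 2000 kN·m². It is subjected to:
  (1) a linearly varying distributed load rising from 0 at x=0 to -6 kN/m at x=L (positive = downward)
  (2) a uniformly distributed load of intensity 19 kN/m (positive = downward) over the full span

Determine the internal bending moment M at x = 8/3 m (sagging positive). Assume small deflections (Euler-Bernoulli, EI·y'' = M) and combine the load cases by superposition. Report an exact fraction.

Load 1 — triangular load w₀=-6 kN/m (0→w₀ over full span):
  M_1 = 3w₀Lx/20 - w₀L²/30 - w₀x³/(6L) = 3·(-6)·8·(8/3)/20 - (-6)·8²/30 - (-6)·(8/3)³/(6·8) = -544/135 kN·m
Load 2 — uniform load w=19 kN/m over full span:
  M_2 = wLx/2 - wL²/12 - wx²/2 = 19·8·(8/3)/2 - 19·8²/12 - 19·(8/3)²/2 = 304/9 kN·m
Superposition: M = Σ M_i = 4016/135 kN·m ≈ 29.748148 kN·m

M(8/3) = 4016/135 kN·m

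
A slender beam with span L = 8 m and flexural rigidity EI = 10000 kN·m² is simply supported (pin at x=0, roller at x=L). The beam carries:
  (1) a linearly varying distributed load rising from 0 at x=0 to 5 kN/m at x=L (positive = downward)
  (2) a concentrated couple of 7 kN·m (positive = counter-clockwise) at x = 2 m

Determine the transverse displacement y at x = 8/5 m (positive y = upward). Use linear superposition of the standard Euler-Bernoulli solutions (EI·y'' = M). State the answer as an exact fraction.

Load 1 — triangular load w₀=5 kN/m (0→w₀ over full span):
  y_1 = -w₀x(7L⁴-10L²x²+3x⁴)/(360LEI) = -5·(8/5)·(7·8⁴-10·8²·(8/5)²+3·(8/5)⁴)/(360·8·10000) = -44032/5859375 m
Load 2 — applied couple M₀=7 kN·m at a=2 m (b=L-a=6):
  y_2 = (M₀x³/(6L)+C₁x)/EI  [x≤a] with C₁=M₀(3b²-L²)/(6L)=77/12 = (7·(8/5)³/(6·8)+(77/12)·(8/5))/10000 = 679/625000 m
Superposition: y = Σ y_i = -301331/46875000 m ≈ -0.006428 m

y(8/5) = -301331/46875000 m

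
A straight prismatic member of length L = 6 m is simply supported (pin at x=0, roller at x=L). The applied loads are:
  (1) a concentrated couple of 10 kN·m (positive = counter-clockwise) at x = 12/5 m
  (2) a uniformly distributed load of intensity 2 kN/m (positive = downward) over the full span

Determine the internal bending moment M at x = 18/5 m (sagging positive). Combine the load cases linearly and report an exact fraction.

Load 1 — applied couple M₀=10 kN·m at a=12/5 m (b=L-a=18/5):
  M_1 = M₀x/L - M₀  [x>a] = 10·(18/5)/6 - 10 = -4 kN·m
Load 2 — uniform load w=2 kN/m over full span:
  M_2 = wx(L-x)/2 = 2·(18/5)·(6-(18/5))/2 = 216/25 kN·m
Superposition: M = Σ M_i = 116/25 kN·m ≈ 4.640000 kN·m

M(18/5) = 116/25 kN·m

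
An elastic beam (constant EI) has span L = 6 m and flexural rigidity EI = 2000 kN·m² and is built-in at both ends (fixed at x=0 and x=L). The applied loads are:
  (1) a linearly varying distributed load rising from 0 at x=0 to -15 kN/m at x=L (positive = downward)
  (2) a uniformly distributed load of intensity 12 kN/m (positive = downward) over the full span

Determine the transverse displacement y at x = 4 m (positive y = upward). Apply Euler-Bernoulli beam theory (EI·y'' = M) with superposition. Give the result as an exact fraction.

y(4) = -2/375 m

Load 1 — triangular load w₀=-15 kN/m (0→w₀ over full span):
  y_1 = -w₀x²(L-x)²(x+2L)/(120LEI) = -(-15)·4²·(6-4)²·(4+2·6)/(120·6·2000) = 4/375 m
Load 2 — uniform load w=12 kN/m over full span:
  y_2 = -wx²(L-x)²/(24EI) = -12·4²·(6-4)²/(24·2000) = -2/125 m
Superposition: y = Σ y_i = -2/375 m ≈ -0.005333 m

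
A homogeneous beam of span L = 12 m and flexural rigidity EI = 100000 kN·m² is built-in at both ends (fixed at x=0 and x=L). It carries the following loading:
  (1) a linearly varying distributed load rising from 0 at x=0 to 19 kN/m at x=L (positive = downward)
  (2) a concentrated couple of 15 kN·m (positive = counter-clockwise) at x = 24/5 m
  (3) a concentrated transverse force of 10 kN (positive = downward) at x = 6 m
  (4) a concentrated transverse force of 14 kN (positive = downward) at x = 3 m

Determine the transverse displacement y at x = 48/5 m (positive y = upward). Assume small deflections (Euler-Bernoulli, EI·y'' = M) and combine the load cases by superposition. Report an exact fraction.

y(48/5) = -4296609/1562500000 m

Load 1 — triangular load w₀=19 kN/m (0→w₀ over full span):
  y_1 = -w₀x²(L-x)²(x+2L)/(120LEI) = -19·(48/5)²·(12-(48/5))²·((48/5)+2·12)/(120·12·100000) = -114912/48828125 m
Load 2 — applied couple M₀=15 kN·m at a=24/5 m (b=L-a=36/5):
  y_2 = (R_Ax³/6 - M_Ax²/2 - M₀(x-a)²/2)/EI  [x>a] with R_A=9/5, M_A=9/5 = ((9/5)·(48/5)³/6 - (9/5)·(48/5)²/2 - 15·((48/5)-(24/5))²/2)/100000 = 189/1953125 m
Load 3 — point force P=10 kN at a=6 m (b=L-a=6):
  y_3 = -Pa²(L-x)²(3bL-(3b+a)(L-x))/(6L³EI)  [x>a] = -10·6²·(12-(48/5))²·(3·6·12-(3·6+6)·(12-(48/5)))/(6·12³·100000) = -99/312500 m
Load 4 — point force P=14 kN at a=3 m (b=L-a=9):
  y_4 = -Pa²(L-x)²(3bL-(3b+a)(L-x))/(6L³EI)  [x>a] = -14·3²·(12-(48/5))²·(3·9·12-(3·9+3)·(12-(48/5)))/(6·12³·100000) = -441/2500000 m
Superposition: y = Σ y_i = -4296609/1562500000 m ≈ -0.002750 m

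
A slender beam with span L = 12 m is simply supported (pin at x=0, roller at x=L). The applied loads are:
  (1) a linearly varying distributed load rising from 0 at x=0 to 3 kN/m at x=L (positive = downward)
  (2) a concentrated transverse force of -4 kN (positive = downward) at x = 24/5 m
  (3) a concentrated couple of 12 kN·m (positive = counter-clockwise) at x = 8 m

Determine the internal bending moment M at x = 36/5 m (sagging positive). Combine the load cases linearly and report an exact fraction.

Load 1 — triangular load w₀=3 kN/m (0→w₀ over full span):
  M_1 = w₀Lx/6 - w₀x³/(6L) = 3·12·(36/5)/6 - 3·(36/5)³/(6·12) = 3456/125 kN·m
Load 2 — point force P=-4 kN at a=24/5 m (b=L-a=36/5):
  M_2 = Pa(L-x)/L  [x>a] = (-4)·(24/5)·(12-(36/5))/12 = -192/25 kN·m
Load 3 — applied couple M₀=12 kN·m at a=8 m (b=L-a=4):
  M_3 = M₀x/L  [x≤a] = 12·(36/5)/12 = 36/5 kN·m
Superposition: M = Σ M_i = 3396/125 kN·m ≈ 27.168000 kN·m

M(36/5) = 3396/125 kN·m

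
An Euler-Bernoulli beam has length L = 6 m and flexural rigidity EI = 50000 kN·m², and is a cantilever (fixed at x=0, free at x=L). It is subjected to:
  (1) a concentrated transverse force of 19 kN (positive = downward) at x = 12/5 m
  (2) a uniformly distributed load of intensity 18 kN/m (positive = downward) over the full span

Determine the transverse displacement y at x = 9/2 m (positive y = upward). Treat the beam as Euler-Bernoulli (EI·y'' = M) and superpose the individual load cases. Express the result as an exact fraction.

Load 1 — point force P=19 kN at a=12/5 m (b=L-a=18/5):
  y_1 = -Pa²(3x-a)/(6EI)  [x>a] = -19·(12/5)²·(3·(9/2)-(12/5))/(6·50000) = -6327/1562500 m
Load 2 — uniform load w=18 kN/m over full span:
  y_2 = -wx²(x²-4Lx+6L²)/(24EI) = -18·(9/2)²·((9/2)²-4·6·(9/2)+6·6²)/(24·50000) = -124659/3200000 m
Superposition: y = Σ y_i = -17202087/400000000 m ≈ -0.043005 m

y(9/2) = -17202087/400000000 m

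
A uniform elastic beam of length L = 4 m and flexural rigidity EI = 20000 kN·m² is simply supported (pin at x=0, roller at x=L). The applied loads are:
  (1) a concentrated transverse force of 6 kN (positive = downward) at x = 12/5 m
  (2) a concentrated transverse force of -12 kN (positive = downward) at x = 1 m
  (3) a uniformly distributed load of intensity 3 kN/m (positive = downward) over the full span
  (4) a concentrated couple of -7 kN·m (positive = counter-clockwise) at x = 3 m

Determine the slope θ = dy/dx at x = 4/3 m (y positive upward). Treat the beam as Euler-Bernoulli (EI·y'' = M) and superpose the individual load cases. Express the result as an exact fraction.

Load 1 — point force P=6 kN at a=12/5 m (b=L-a=8/5):
  θ_1 = -Pb(L²-b²-3x²)/(6LEI)  [x≤a] = -6·(8/5)·(4²-(8/5)²-3·(4/3)²)/(6·4·20000) = -38/234375 rad
Load 2 — point force P=-12 kN at a=1 m (b=L-a=3):
  θ_2 = -Pa(2L²-6Lx+3x²+a²)/(6LEI)  [x>a] = -(-12)·1·(2·4²-6·4·(4/3)+3·(4/3)²+1²)/(6·4·20000) = 19/120000 rad
Load 3 — uniform load w=3 kN/m over full span:
  θ_3 = -w(L³-6Lx²+4x³)/(24EI) = -3·(4³-6·4·(4/3)²+4·(4/3)³)/(24·20000) = -13/67500 rad
Load 4 — applied couple M₀=-7 kN·m at a=3 m (b=L-a=1):
  θ_4 = (M₀x²/(2L)+C₁)/EI  [x≤a] with C₁=M₀(3b²-L²)/(6L)=91/24 = ((-7)·(4/3)²/(2·4)+(91/24))/20000 = 161/1440000 rad
Superposition: θ = Σ θ_i = -45677/540000000 rad ≈ -0.000085 rad

θ(4/3) = -45677/540000000 rad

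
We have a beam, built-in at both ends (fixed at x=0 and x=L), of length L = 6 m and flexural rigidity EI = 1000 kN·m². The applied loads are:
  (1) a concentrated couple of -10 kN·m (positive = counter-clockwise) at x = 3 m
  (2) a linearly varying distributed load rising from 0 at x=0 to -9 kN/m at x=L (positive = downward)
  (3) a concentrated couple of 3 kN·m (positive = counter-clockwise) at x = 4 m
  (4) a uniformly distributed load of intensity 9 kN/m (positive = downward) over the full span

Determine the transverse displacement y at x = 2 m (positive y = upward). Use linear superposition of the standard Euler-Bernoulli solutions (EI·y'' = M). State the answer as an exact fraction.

Load 1 — applied couple M₀=-10 kN·m at a=3 m (b=L-a=3):
  y_1 = (R_Ax³/6 - M_Ax²/2)/EI  [x≤a] with R_A=-5/2, M_A=-5/2 = ((-5/2)·2³/6 - (-5/2)·2²/2)/1000 = 1/600 m
Load 2 — triangular load w₀=-9 kN/m (0→w₀ over full span):
  y_2 = -w₀x²(L-x)²(x+2L)/(120LEI) = -(-9)·2²·(6-2)²·(2+2·6)/(120·6·1000) = 7/625 m
Load 3 — applied couple M₀=3 kN·m at a=4 m (b=L-a=2):
  y_3 = (R_Ax³/6 - M_Ax²/2)/EI  [x≤a] with R_A=2/3, M_A=1 = ((2/3)·2³/6 - 1·2²/2)/1000 = -1/900 m
Load 4 — uniform load w=9 kN/m over full span:
  y_4 = -wx²(L-x)²/(24EI) = -9·2²·(6-2)²/(24·1000) = -3/125 m
Superposition: y = Σ y_i = -551/45000 m ≈ -0.012244 m

y(2) = -551/45000 m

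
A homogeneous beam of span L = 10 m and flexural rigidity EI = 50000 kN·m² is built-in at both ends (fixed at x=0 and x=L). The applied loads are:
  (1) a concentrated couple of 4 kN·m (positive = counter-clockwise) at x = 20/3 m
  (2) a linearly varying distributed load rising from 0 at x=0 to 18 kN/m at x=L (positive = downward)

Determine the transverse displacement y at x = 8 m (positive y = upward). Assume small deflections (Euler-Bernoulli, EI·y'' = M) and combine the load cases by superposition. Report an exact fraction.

Load 1 — applied couple M₀=4 kN·m at a=20/3 m (b=L-a=10/3):
  y_1 = (R_Ax³/6 - M_Ax²/2 - M₀(x-a)²/2)/EI  [x>a] with R_A=8/15, M_A=4/3 = ((8/15)·8³/6 - (4/3)·8²/2 - 4·(8-(20/3))²/2)/50000 = -2/140625 m
Load 2 — triangular load w₀=18 kN/m (0→w₀ over full span):
  y_2 = -w₀x²(L-x)²(x+2L)/(120LEI) = -18·8²·(10-8)²·(8+2·10)/(120·10·50000) = -168/78125 m
Superposition: y = Σ y_i = -1522/703125 m ≈ -0.002165 m

y(8) = -1522/703125 m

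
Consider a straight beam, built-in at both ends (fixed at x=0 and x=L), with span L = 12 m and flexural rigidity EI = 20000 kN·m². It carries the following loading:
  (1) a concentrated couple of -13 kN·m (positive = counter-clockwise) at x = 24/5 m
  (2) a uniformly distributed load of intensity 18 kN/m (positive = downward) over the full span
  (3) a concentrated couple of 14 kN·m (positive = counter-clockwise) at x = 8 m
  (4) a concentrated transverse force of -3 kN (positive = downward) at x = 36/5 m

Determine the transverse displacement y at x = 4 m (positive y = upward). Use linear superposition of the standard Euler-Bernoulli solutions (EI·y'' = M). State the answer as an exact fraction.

Load 1 — applied couple M₀=-13 kN·m at a=24/5 m (b=L-a=36/5):
  y_1 = (R_Ax³/6 - M_Ax²/2)/EI  [x≤a] with R_A=-39/25, M_A=-39/25 = ((-39/25)·4³/6 - (-39/25)·4²/2)/20000 = -13/62500 m
Load 2 — uniform load w=18 kN/m over full span:
  y_2 = -wx²(L-x)²/(24EI) = -18·4²·(12-4)²/(24·20000) = -24/625 m
Load 3 — applied couple M₀=14 kN·m at a=8 m (b=L-a=4):
  y_3 = (R_Ax³/6 - M_Ax²/2)/EI  [x≤a] with R_A=14/9, M_A=14/3 = ((14/9)·4³/6 - (14/3)·4²/2)/20000 = -7/6750 m
Load 4 — point force P=-3 kN at a=36/5 m (b=L-a=24/5):
  y_4 = -Pb²x²(3aL-(3a+b)x)/(6L³EI)  [x≤a] = -(-3)·(24/5)²·4²·(3·(36/5)·12-(3·(36/5)+(24/5))·4)/(6·12³·20000) = 64/78125 m
Superposition: y = Σ y_i = -327593/8437500 m ≈ -0.038826 m

y(4) = -327593/8437500 m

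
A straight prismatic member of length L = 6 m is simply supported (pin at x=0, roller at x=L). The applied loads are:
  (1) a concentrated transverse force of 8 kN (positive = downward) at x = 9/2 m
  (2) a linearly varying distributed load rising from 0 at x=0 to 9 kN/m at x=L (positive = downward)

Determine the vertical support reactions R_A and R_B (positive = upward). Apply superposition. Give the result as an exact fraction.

R_A = 11 kN, R_B = 24 kN

Load 1 — point force P=8 kN at a=9/2 m (b=L-a=3/2):
  R_A = Pb/L = 8·(3/2)/6 = 2 kN
  R_B = Pa/L = 8·(9/2)/6 = 6 kN
Load 2 — triangular load w₀=9 kN/m (0→w₀ over full span):
  R_A = w₀L/6 = 9·6/6 = 9 kN
  R_B = w₀L/3 = 9·6/3 = 18 kN
Superposition: R_A = 11 kN, R_B = 24 kN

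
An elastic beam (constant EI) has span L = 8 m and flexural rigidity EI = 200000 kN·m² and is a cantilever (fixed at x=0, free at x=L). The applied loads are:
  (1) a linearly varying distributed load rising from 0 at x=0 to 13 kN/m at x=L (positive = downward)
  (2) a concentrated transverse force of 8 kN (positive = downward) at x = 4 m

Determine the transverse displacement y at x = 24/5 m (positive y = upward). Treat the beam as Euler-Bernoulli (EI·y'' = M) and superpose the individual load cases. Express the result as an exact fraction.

y(24/5) = -1825772/146484375 m

Load 1 — triangular load w₀=13 kN/m (0→w₀ over full span):
  y_1 = (w₀Lx³/12-w₀L²x²/6-w₀x⁵/(120L))/EI = (13·8·(24/5)³/12-13·8²·(24/5)²/6-13·(24/5)⁵/(120·8))/200000 = -554424/48828125 m
Load 2 — point force P=8 kN at a=4 m (b=L-a=4):
  y_2 = -Pa²(3x-a)/(6EI)  [x>a] = -8·4²·(3·(24/5)-4)/(6·200000) = -52/46875 m
Superposition: y = Σ y_i = -1825772/146484375 m ≈ -0.012464 m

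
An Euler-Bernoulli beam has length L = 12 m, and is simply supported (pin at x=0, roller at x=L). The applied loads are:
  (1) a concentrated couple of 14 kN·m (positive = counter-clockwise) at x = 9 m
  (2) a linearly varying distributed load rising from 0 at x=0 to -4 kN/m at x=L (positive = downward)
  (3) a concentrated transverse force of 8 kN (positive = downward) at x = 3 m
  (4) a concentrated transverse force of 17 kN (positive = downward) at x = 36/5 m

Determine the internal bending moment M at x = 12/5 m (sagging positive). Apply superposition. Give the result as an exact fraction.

M(12/5) = 1886/125 kN·m

Load 1 — applied couple M₀=14 kN·m at a=9 m (b=L-a=3):
  M_1 = M₀x/L  [x≤a] = 14·(12/5)/12 = 14/5 kN·m
Load 2 — triangular load w₀=-4 kN/m (0→w₀ over full span):
  M_2 = w₀Lx/6 - w₀x³/(6L) = (-4)·12·(12/5)/6 - (-4)·(12/5)³/(6·12) = -2304/125 kN·m
Load 3 — point force P=8 kN at a=3 m (b=L-a=9):
  M_3 = Pbx/L  [x≤a] = 8·9·(12/5)/12 = 72/5 kN·m
Load 4 — point force P=17 kN at a=36/5 m (b=L-a=24/5):
  M_4 = Pbx/L  [x≤a] = 17·(24/5)·(12/5)/12 = 408/25 kN·m
Superposition: M = Σ M_i = 1886/125 kN·m ≈ 15.088000 kN·m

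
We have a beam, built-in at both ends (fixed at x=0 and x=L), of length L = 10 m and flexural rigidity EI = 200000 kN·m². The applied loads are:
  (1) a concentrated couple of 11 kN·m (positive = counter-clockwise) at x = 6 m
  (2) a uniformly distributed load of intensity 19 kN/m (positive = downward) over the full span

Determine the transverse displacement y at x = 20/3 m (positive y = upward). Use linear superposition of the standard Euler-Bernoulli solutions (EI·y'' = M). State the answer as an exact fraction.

Load 1 — applied couple M₀=11 kN·m at a=6 m (b=L-a=4):
  y_1 = (R_Ax³/6 - M_Ax²/2 - M₀(x-a)²/2)/EI  [x>a] with R_A=198/125, M_A=88/25 = ((198/125)·(20/3)³/6 - (88/25)·(20/3)²/2 - 11·((20/3)-6)²/2)/200000 = -11/900000 m
Load 2 — uniform load w=19 kN/m over full span:
  y_2 = -wx²(L-x)²/(24EI) = -19·(20/3)²·(10-(20/3))²/(24·200000) = -19/9720 m
Superposition: y = Σ y_i = -47797/24300000 m ≈ -0.001967 m

y(20/3) = -47797/24300000 m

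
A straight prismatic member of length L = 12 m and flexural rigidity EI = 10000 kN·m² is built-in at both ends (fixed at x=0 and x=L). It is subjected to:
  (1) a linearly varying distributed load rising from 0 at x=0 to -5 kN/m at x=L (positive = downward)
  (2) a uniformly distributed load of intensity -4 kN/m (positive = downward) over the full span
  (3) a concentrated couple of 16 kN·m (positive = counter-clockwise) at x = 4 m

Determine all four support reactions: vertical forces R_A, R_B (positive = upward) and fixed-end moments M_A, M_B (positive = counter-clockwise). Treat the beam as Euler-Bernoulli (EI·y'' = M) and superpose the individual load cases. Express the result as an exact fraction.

R_A = -281/9 kN, M_A = -72 kN·m, R_B = -421/9 kN, M_B = 268/3 kN·m

Load 1 — triangular load w₀=-5 kN/m (0→w₀ over full span):
  R_A = 3w₀L/20 = 3·(-5)·12/20 = -9 kN
  M_A = w₀L²/30 = (-5)·12²/30 = -24 kN·m
  R_B = 7w₀L/20 = 7·(-5)·12/20 = -21 kN
  M_B = -w₀L²/20 = -(-5)·12²/20 = 36 kN·m
Load 2 — uniform load w=-4 kN/m over full span:
  R_A = wL/2 = (-4)·12/2 = -24 kN
  M_A = wL²/12 = (-4)·12²/12 = -48 kN·m
  R_B = wL/2 = (-4)·12/2 = -24 kN
  M_B = -wL²/12 = -(-4)·12²/12 = 48 kN·m
Load 3 — applied couple M₀=16 kN·m at a=4 m (b=L-a=8):
  R_A = 6M₀ab/L³ = 6·16·4·8/12³ = 16/9 kN
  M_A = M₀b(2a-b)/L² = 16·8·(2·4-8)/12² = 0 kN·m
  R_B = -6M₀ab/L³ = -6·16·4·8/12³ = -16/9 kN
  M_B = M₀a(2b-a)/L² = 16·4·(2·8-4)/12² = 16/3 kN·m
Superposition: R_A = -281/9 kN, M_A = -72 kN·m, R_B = -421/9 kN, M_B = 268/3 kN·m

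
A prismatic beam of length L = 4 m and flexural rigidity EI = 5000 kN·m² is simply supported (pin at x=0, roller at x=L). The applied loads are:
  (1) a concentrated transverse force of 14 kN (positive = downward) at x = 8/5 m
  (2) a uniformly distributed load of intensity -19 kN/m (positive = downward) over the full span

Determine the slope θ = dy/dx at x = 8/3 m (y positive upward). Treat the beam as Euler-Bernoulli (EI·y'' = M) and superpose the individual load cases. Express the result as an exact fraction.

Load 1 — point force P=14 kN at a=8/5 m (b=L-a=12/5):
  θ_1 = -Pa(2L²-6Lx+3x²+a²)/(6LEI)  [x>a] = -14·(8/5)·(2·4²-6·4·(8/3)+3·(8/3)²+(8/5)²)/(6·4·5000) = 1064/703125 rad
Load 2 — uniform load w=-19 kN/m over full span:
  θ_2 = -w(L³-6Lx²+4x³)/(24EI) = -(-19)·(4³-6·4·(8/3)²+4·(8/3)³)/(24·5000) = -247/50625 rad
Superposition: θ = Σ θ_i = -21299/6328125 rad ≈ -0.003366 rad

θ(8/3) = -21299/6328125 rad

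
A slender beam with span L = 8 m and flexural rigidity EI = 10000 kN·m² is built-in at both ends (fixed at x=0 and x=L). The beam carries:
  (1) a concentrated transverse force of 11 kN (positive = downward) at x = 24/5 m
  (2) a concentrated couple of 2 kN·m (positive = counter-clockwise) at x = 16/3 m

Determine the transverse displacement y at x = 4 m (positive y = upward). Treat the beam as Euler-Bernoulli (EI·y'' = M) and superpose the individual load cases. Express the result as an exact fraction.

y(4) = -1973/703125 m

Load 1 — point force P=11 kN at a=24/5 m (b=L-a=16/5):
  y_1 = -Pb²x²(3aL-(3a+b)x)/(6L³EI)  [x≤a] = -11·(16/5)²·4²·(3·(24/5)·8-(3·(24/5)+(16/5))·4)/(6·8³·10000) = -616/234375 m
Load 2 — applied couple M₀=2 kN·m at a=16/3 m (b=L-a=8/3):
  y_2 = (R_Ax³/6 - M_Ax²/2)/EI  [x≤a] with R_A=1/3, M_A=2/3 = ((1/3)·4³/6 - (2/3)·4²/2)/10000 = -1/5625 m
Superposition: y = Σ y_i = -1973/703125 m ≈ -0.002806 m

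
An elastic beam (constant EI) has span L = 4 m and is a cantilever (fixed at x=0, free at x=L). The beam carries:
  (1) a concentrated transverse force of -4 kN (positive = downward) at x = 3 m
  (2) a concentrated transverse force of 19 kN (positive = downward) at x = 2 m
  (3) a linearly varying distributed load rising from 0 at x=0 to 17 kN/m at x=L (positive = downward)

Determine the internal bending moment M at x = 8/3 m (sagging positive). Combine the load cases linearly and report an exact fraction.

M(8/3) = -980/81 kN·m

Load 1 — point force P=-4 kN at a=3 m (b=L-a=1):
  M_1 = -P(a-x)  [x≤a] = -(-4)·(3-(8/3)) = 4/3 kN·m
Load 2 — point force P=19 kN at a=2 m (b=L-a=2):
  M_2 = 0  [x>a] = 0 kN·m
Load 3 — triangular load w₀=17 kN/m (0→w₀ over full span):
  M_3 = w₀Lx/2 - w₀L²/3 - w₀x³/(6L) = 17·4·(8/3)/2 - 17·4²/3 - 17·(8/3)³/(6·4) = -1088/81 kN·m
Superposition: M = Σ M_i = -980/81 kN·m ≈ -12.098765 kN·m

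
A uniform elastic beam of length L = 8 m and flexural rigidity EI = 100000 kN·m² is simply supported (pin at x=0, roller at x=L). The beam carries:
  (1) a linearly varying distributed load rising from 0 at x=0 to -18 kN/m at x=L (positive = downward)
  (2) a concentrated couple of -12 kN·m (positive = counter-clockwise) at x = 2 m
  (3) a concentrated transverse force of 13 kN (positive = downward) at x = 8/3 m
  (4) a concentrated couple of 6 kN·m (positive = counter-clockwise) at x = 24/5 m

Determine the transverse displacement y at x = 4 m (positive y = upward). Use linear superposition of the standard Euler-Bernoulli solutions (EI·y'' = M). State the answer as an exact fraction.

Load 1 — triangular load w₀=-18 kN/m (0→w₀ over full span):
  y_1 = -w₀x(7L⁴-10L²x²+3x⁴)/(360LEI) = -(-18)·4·(7·8⁴-10·8²·4²+3·4⁴)/(360·8·100000) = 3/625 m
Load 2 — applied couple M₀=-12 kN·m at a=2 m (b=L-a=6):
  y_2 = (M₀x³/(6L)-M₀(x-a)²/2+C₁x)/EI  [x>a] with C₁=M₀(3b²-L²)/(6L)=-11 = ((-12)·4³/(6·8)-(-12)·(4-2)²/2+(-11)·4)/100000 = -9/25000 m
Load 3 — point force P=13 kN at a=8/3 m (b=L-a=16/3):
  y_3 = -Pa(L-x)(2Lx-a²-x²)/(6LEI)  [x>a] = -13·(8/3)·(8-4)·(2·8·4-(8/3)²-4²)/(6·8·100000) = -299/253125 m
Load 4 — applied couple M₀=6 kN·m at a=24/5 m (b=L-a=16/5):
  y_4 = (M₀x³/(6L)+C₁x)/EI  [x≤a] with C₁=M₀(3b²-L²)/(6L)=-104/25 = (6·4³/(6·8)+(-104/25)·4)/100000 = -27/312500 m
Superposition: y = Σ y_i = 160601/50625000 m ≈ 0.003172 m

y(4) = 160601/50625000 m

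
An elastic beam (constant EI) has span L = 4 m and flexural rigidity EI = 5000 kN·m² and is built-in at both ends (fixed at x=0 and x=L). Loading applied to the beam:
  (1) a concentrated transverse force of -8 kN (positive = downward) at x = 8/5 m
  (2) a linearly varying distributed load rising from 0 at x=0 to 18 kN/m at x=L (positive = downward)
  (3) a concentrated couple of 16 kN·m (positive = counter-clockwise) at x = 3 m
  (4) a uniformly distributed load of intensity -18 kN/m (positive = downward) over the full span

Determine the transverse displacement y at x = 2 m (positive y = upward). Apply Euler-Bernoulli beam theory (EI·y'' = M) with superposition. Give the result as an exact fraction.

y(2) = 823/937500 m

Load 1 — point force P=-8 kN at a=8/5 m (b=L-a=12/5):
  y_1 = -Pa²(L-x)²(3bL-(3b+a)(L-x))/(6L³EI)  [x>a] = -(-8)·(8/5)²·(4-2)²·(3·(12/5)·4-(3·(12/5)+(8/5))·(4-2))/(6·4³·5000) = 112/234375 m
Load 2 — triangular load w₀=18 kN/m (0→w₀ over full span):
  y_2 = -w₀x²(L-x)²(x+2L)/(120LEI) = -18·2²·(4-2)²·(2+2·4)/(120·4·5000) = -3/2500 m
Load 3 — applied couple M₀=16 kN·m at a=3 m (b=L-a=1):
  y_3 = (R_Ax³/6 - M_Ax²/2)/EI  [x≤a] with R_A=9/2, M_A=5 = ((9/2)·2³/6 - 5·2²/2)/5000 = -1/1250 m
Load 4 — uniform load w=-18 kN/m over full span:
  y_4 = -wx²(L-x)²/(24EI) = -(-18)·2²·(4-2)²/(24·5000) = 3/1250 m
Superposition: y = Σ y_i = 823/937500 m ≈ 0.000878 m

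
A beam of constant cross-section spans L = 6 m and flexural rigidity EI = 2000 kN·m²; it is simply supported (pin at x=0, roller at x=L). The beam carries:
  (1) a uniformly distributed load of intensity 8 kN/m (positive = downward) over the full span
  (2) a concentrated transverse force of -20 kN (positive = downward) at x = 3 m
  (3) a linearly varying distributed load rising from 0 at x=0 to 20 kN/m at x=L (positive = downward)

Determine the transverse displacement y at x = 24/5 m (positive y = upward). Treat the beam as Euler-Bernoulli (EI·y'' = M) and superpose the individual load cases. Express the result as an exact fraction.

Load 1 — uniform load w=8 kN/m over full span:
  y_1 = -wx(L³-2Lx²+x³)/(24EI) = -8·(24/5)·(6³-2·6·(24/5)²+(24/5)³)/(24·2000) = -3132/78125 m
Load 2 — point force P=-20 kN at a=3 m (b=L-a=3):
  y_2 = -Pa(L-x)(2Lx-a²-x²)/(6LEI)  [x>a] = -(-20)·3·(6-(24/5))·(2·6·(24/5)-3²-(24/5)²)/(6·6·2000) = 639/25000 m
Load 3 — triangular load w₀=20 kN/m (0→w₀ over full span):
  y_3 = -w₀x(7L⁴-10L²x²+3x⁴)/(360LEI) = -20·(24/5)·(7·6⁴-10·6²·(24/5)²+3·(24/5)⁴)/(360·6·2000) = -20574/390625 m
Superposition: y = Σ y_i = -209997/3125000 m ≈ -0.067199 m

y(24/5) = -209997/3125000 m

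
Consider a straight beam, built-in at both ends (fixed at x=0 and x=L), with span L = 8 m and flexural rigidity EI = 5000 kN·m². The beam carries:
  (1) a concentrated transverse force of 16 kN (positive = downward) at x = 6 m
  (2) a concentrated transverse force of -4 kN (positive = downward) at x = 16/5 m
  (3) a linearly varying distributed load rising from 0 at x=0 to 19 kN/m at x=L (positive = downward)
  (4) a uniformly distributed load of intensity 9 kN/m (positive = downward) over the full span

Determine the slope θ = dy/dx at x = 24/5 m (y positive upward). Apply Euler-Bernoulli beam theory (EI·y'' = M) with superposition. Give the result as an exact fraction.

θ(24/5) = 12256/1953125 rad

Load 1 — point force P=16 kN at a=6 m (b=L-a=2):
  θ_1 = -Pb²x(2aL-(3a+b)x)/(2L³EI)  [x≤a] = -16·2²·(24/5)·(2·6·8-(3·6+2)·(24/5))/(2·8³·5000) = 0 rad
Load 2 — point force P=-4 kN at a=16/5 m (b=L-a=24/5):
  θ_2 = Pa²(L-x)(2bL-(3b+a)(L-x))/(2L³EI)  [x>a] = (-4)·(16/5)²·(8-(24/5))·(2·(24/5)·8-(3·(24/5)+(16/5))·(8-(24/5)))/(2·8³·5000) = -1024/1953125 rad
Load 3 — triangular load w₀=19 kN/m (0→w₀ over full span):
  θ_3 = -w₀(2x(L-x)(L-2x)(x+2L)+x²(L-x)²)/(120LEI) = -19·(2·(24/5)·(8-(24/5))·(8-2·(24/5))·((24/5)+2·8)+(24/5)²·(8-(24/5))²)/(120·8·5000) = 1216/390625 rad
Load 4 — uniform load w=9 kN/m over full span:
  θ_4 = -wx(L-x)(L-2x)/(12EI) = -9·(24/5)·(8-(24/5))·(8-2·(24/5))/(12·5000) = 288/78125 rad
Superposition: θ = Σ θ_i = 12256/1953125 rad ≈ 0.006275 rad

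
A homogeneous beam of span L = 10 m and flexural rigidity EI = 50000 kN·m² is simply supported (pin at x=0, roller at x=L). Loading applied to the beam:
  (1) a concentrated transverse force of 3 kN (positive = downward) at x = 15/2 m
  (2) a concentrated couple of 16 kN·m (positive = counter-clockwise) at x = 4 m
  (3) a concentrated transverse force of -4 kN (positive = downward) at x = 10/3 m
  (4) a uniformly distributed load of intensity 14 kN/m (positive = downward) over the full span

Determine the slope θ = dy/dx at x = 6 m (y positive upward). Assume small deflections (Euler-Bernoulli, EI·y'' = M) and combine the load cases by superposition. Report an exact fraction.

θ(6) = 2129261/648000000 rad

Load 1 — point force P=3 kN at a=15/2 m (b=L-a=5/2):
  θ_1 = -Pb(L²-b²-3x²)/(6LEI)  [x≤a] = -3·(5/2)·(10²-(5/2)²-3·6²)/(6·10·50000) = 57/1600000 rad
Load 2 — applied couple M₀=16 kN·m at a=4 m (b=L-a=6):
  θ_2 = (M₀x²/(2L)-M₀(x-a)+C₁)/EI  [x>a] with C₁=M₀(3b²-L²)/(6L)=32/15 = (16·6²/(2·10)-16·(6-4)+(32/15))/50000 = -1/46875 rad
Load 3 — point force P=-4 kN at a=10/3 m (b=L-a=20/3):
  θ_3 = -Pa(2L²-6Lx+3x²+a²)/(6LEI)  [x>a] = -(-4)·(10/3)·(2·10²-6·10·6+3·6²+(10/3)²)/(6·10·50000) = -46/253125 rad
Load 4 — uniform load w=14 kN/m over full span:
  θ_4 = -w(L³-6Lx²+4x³)/(24EI) = -14·(10³-6·10·6²+4·6³)/(24·50000) = 259/75000 rad
Superposition: θ = Σ θ_i = 2129261/648000000 rad ≈ 0.003286 rad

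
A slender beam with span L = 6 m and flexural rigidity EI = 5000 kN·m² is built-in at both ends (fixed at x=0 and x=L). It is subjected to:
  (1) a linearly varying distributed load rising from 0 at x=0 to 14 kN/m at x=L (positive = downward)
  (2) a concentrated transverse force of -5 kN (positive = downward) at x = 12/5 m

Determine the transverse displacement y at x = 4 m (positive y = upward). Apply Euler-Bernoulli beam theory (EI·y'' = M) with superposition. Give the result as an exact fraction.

Load 1 — triangular load w₀=14 kN/m (0→w₀ over full span):
  y_1 = -w₀x²(L-x)²(x+2L)/(120LEI) = -14·4²·(6-4)²·(4+2·6)/(120·6·5000) = -112/28125 m
Load 2 — point force P=-5 kN at a=12/5 m (b=L-a=18/5):
  y_2 = -Pa²(L-x)²(3bL-(3b+a)(L-x))/(6L³EI)  [x>a] = -(-5)·(12/5)²·(6-4)²·(3·(18/5)·6-(3·(18/5)+(12/5))·(6-4))/(6·6³·5000) = 32/46875 m
Superposition: y = Σ y_i = -464/140625 m ≈ -0.003300 m

y(4) = -464/140625 m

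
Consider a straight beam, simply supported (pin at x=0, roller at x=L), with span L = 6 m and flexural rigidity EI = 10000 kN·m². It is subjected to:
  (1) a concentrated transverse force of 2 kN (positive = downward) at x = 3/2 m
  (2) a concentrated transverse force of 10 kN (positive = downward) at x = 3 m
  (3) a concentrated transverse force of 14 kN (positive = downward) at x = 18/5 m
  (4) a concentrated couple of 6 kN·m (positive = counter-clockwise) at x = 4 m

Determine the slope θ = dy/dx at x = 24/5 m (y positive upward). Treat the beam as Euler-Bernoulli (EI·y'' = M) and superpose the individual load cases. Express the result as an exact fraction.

θ(24/5) = 100561/20000000 rad

Load 1 — point force P=2 kN at a=3/2 m (b=L-a=9/2):
  θ_1 = -Pa(2L²-6Lx+3x²+a²)/(6LEI)  [x>a] = -2·(3/2)·(2·6²-6·6·(24/5)+3·(24/5)²+(3/2)²)/(6·6·10000) = 981/4000000 rad
Load 2 — point force P=10 kN at a=3 m (b=L-a=3):
  θ_2 = -Pa(2L²-6Lx+3x²+a²)/(6LEI)  [x>a] = -10·3·(2·6²-6·6·(24/5)+3·(24/5)²+3²)/(6·6·10000) = 189/100000 rad
Load 3 — point force P=14 kN at a=18/5 m (b=L-a=12/5):
  θ_3 = -Pa(2L²-6Lx+3x²+a²)/(6LEI)  [x>a] = -14·(18/5)·(2·6²-6·6·(24/5)+3·(24/5)²+(18/5)²)/(6·6·10000) = 819/312500 rad
Load 4 — applied couple M₀=6 kN·m at a=4 m (b=L-a=2):
  θ_4 = (M₀x²/(2L)-M₀(x-a)+C₁)/EI  [x>a] with C₁=M₀(3b²-L²)/(6L)=-4 = (6·(24/5)²/(2·6)-6·((24/5)-4)+(-4))/10000 = 17/62500 rad
Superposition: θ = Σ θ_i = 100561/20000000 rad ≈ 0.005028 rad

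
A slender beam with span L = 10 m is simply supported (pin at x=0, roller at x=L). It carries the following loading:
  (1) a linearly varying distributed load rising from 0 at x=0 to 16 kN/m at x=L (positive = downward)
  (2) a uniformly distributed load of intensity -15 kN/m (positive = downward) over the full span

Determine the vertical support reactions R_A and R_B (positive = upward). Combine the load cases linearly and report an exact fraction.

Load 1 — triangular load w₀=16 kN/m (0→w₀ over full span):
  R_A = w₀L/6 = 16·10/6 = 80/3 kN
  R_B = w₀L/3 = 16·10/3 = 160/3 kN
Load 2 — uniform load w=-15 kN/m over full span:
  R_A = wL/2 = (-15)·10/2 = -75 kN
  R_B = wL/2 = (-15)·10/2 = -75 kN
Superposition: R_A = -145/3 kN, R_B = -65/3 kN

R_A = -145/3 kN, R_B = -65/3 kN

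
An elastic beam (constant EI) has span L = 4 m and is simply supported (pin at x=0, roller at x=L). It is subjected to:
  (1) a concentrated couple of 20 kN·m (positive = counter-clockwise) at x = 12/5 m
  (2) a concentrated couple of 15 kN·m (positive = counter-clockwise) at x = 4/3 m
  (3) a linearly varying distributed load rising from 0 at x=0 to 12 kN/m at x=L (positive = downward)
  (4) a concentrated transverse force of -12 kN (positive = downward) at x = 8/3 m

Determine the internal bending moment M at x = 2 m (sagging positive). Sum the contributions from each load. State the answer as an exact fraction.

M(2) = 13/2 kN·m

Load 1 — applied couple M₀=20 kN·m at a=12/5 m (b=L-a=8/5):
  M_1 = M₀x/L  [x≤a] = 20·2/4 = 10 kN·m
Load 2 — applied couple M₀=15 kN·m at a=4/3 m (b=L-a=8/3):
  M_2 = M₀x/L - M₀  [x>a] = 15·2/4 - 15 = -15/2 kN·m
Load 3 — triangular load w₀=12 kN/m (0→w₀ over full span):
  M_3 = w₀Lx/6 - w₀x³/(6L) = 12·4·2/6 - 12·2³/(6·4) = 12 kN·m
Load 4 — point force P=-12 kN at a=8/3 m (b=L-a=4/3):
  M_4 = Pbx/L  [x≤a] = (-12)·(4/3)·2/4 = -8 kN·m
Superposition: M = Σ M_i = 13/2 kN·m ≈ 6.500000 kN·m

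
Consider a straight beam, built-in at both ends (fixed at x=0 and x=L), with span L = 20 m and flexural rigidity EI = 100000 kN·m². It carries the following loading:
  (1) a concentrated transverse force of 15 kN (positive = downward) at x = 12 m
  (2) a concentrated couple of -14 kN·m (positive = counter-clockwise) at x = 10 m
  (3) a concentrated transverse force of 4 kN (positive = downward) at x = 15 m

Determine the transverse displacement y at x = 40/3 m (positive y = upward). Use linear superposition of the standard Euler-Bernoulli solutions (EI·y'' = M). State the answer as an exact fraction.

Load 1 — point force P=15 kN at a=12 m (b=L-a=8):
  y_1 = -Pa²(L-x)²(3bL-(3b+a)(L-x))/(6L³EI)  [x>a] = -15·12²·(20-(40/3))²·(3·8·20-(3·8+12)·(20-(40/3)))/(6·20³·100000) = -3/625 m
Load 2 — applied couple M₀=-14 kN·m at a=10 m (b=L-a=10):
  y_2 = (R_Ax³/6 - M_Ax²/2 - M₀(x-a)²/2)/EI  [x>a] with R_A=-21/20, M_A=-7/2 = ((-21/20)·(40/3)³/6 - (-7/2)·(40/3)²/2 - (-14)·((40/3)-10)²/2)/100000 = -7/27000 m
Load 3 — point force P=4 kN at a=15 m (b=L-a=5):
  y_3 = -Pb²x²(3aL-(3a+b)x)/(6L³EI)  [x≤a] = -4·5²·(40/3)²·(3·15·20-(3·15+5)·(40/3))/(6·20³·100000) = -7/8100 m
Superposition: y = Σ y_i = -2399/405000 m ≈ -0.005923 m

y(40/3) = -2399/405000 m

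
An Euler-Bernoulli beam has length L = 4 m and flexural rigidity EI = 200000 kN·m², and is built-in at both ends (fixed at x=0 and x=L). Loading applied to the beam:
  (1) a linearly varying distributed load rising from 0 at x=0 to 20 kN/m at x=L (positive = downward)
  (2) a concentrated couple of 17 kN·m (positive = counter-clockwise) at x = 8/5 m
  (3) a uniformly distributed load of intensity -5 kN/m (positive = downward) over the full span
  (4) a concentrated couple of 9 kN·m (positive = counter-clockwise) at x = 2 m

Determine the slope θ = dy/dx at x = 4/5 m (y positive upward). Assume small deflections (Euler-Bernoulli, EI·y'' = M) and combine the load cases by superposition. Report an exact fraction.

Load 1 — triangular load w₀=20 kN/m (0→w₀ over full span):
  θ_1 = -w₀(2x(L-x)(L-2x)(x+2L)+x²(L-x)²)/(120LEI) = -20·(2·(4/5)·(4-(4/5))·(4-2·(4/5))·((4/5)+2·4)+(4/5)²·(4-(4/5))²)/(120·4·200000) = -28/1171875 rad
Load 2 — applied couple M₀=17 kN·m at a=8/5 m (b=L-a=12/5):
  θ_2 = (R_Ax²/2 - M_Ax)/EI  [x≤a] with R_A=153/25, M_A=51/25 = ((153/25)·(4/5)²/2 - (51/25)·(4/5))/200000 = 51/31250000 rad
Load 3 — uniform load w=-5 kN/m over full span:
  θ_3 = -wx(L-x)(L-2x)/(12EI) = -(-5)·(4/5)·(4-(4/5))·(4-2·(4/5))/(12·200000) = 1/78125 rad
Load 4 — applied couple M₀=9 kN·m at a=2 m (b=L-a=2):
  θ_4 = (R_Ax²/2 - M_Ax)/EI  [x≤a] with R_A=27/8, M_A=9/4 = ((27/8)·(4/5)²/2 - (9/4)·(4/5))/200000 = -9/2500000 rad
Superposition: θ = Σ θ_i = -2449/187500000 rad ≈ -0.000013 rad

θ(4/5) = -2449/187500000 rad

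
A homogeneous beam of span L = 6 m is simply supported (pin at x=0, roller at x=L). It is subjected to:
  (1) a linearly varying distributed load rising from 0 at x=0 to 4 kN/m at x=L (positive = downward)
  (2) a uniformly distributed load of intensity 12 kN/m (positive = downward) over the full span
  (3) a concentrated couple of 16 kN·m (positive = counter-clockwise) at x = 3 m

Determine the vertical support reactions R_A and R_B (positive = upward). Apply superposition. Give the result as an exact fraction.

R_A = 128/3 kN, R_B = 124/3 kN

Load 1 — triangular load w₀=4 kN/m (0→w₀ over full span):
  R_A = w₀L/6 = 4·6/6 = 4 kN
  R_B = w₀L/3 = 4·6/3 = 8 kN
Load 2 — uniform load w=12 kN/m over full span:
  R_A = wL/2 = 12·6/2 = 36 kN
  R_B = wL/2 = 12·6/2 = 36 kN
Load 3 — applied couple M₀=16 kN·m at a=3 m (b=L-a=3):
  R_A = M₀/L = 16/6 = 8/3 kN
  R_B = -M₀/L = -16/6 = -8/3 kN
Superposition: R_A = 128/3 kN, R_B = 124/3 kN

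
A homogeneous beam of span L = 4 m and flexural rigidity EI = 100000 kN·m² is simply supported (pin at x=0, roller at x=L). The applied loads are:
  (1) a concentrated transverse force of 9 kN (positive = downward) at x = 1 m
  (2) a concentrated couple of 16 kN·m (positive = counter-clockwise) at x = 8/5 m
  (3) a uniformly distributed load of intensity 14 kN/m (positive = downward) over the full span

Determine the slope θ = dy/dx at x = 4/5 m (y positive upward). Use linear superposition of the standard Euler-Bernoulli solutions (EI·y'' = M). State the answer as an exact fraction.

Load 1 — point force P=9 kN at a=1 m (b=L-a=3):
  θ_1 = -Pb(L²-b²-3x²)/(6LEI)  [x≤a] = -9·3·(4²-3²-3·(4/5)²)/(6·4·100000) = -1143/20000000 rad
Load 2 — applied couple M₀=16 kN·m at a=8/5 m (b=L-a=12/5):
  θ_2 = (M₀x²/(2L)+C₁)/EI  [x≤a] with C₁=M₀(3b²-L²)/(6L)=64/75 = (16·(4/5)²/(2·4)+(64/75))/100000 = 1/46875 rad
Load 3 — uniform load w=14 kN/m over full span:
  θ_3 = -w(L³-6Lx²+4x³)/(24EI) = -14·(4³-6·4·(4/5)²+4·(4/5)³)/(24·100000) = -231/781250 rad
Superposition: θ = Σ θ_i = -99449/300000000 rad ≈ -0.000331 rad

θ(4/5) = -99449/300000000 rad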